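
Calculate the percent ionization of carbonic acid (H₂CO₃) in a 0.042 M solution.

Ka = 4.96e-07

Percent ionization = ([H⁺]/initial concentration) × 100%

Using Ka equilibrium: x² + Ka×x - Ka×C = 0. Solving: [H⁺] = 1.4409e-04. Percent = (1.4409e-04/0.042) × 100

Percent ionization = 0.343%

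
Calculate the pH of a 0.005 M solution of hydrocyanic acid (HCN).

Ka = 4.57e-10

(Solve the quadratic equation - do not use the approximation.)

x² + Ka×x - Ka×C = 0. Using quadratic formula: [H⁺] = 1.5114e-06

pH = 5.82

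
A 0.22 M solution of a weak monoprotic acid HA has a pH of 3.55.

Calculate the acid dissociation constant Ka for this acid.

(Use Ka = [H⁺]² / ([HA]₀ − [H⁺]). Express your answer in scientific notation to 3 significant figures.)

[H⁺] = 10^(−pH) = 10^(−3.55) = 2.818e-04 M. For HA ⇌ H⁺ + A⁻, Ka = [H⁺][A⁻]/[HA] = [H⁺]² / ([HA]₀ − [H⁺]) = (2.818e-04)² / (0.22 − 2.818e-04) = 3.62e-07.

K_a = 3.62e-07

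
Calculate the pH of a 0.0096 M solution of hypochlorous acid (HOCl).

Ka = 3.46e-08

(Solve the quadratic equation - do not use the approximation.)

x² + Ka×x - Ka×C = 0. Using quadratic formula: [H⁺] = 1.8208e-05

pH = 4.74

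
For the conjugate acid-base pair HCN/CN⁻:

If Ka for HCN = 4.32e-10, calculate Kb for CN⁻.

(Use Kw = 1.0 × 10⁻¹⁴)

For a conjugate pair Ka × Kb = Kw, so Kb = Kw/Ka = 1.0 × 10⁻¹⁴ / 4.32e-10 = 2.31e-05.

K_b = 2.31e-05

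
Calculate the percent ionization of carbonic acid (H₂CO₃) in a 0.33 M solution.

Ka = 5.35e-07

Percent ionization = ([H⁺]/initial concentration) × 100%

Using Ka equilibrium: x² + Ka×x - Ka×C = 0. Solving: [H⁺] = 4.1991e-04. Percent = (4.1991e-04/0.33) × 100

Percent ionization = 0.127%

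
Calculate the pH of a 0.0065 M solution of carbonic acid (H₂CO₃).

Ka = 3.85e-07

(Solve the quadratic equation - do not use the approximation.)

x² + Ka×x - Ka×C = 0. Using quadratic formula: [H⁺] = 4.9833e-05

pH = 4.30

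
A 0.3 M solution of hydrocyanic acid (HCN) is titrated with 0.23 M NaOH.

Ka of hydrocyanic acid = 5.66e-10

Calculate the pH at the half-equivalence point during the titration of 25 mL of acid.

At half-equivalence [HA] = [A⁻], so Henderson-Hasselbalch gives pH = pKa = -log(5.66e-10) = 9.25.

pH = pKa = 9.25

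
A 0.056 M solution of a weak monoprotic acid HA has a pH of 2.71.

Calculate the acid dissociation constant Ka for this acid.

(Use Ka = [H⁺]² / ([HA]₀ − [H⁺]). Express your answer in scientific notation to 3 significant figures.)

[H⁺] = 10^(−pH) = 10^(−2.71) = 1.950e-03 M. For HA ⇌ H⁺ + A⁻, Ka = [H⁺][A⁻]/[HA] = [H⁺]² / ([HA]₀ − [H⁺]) = (1.950e-03)² / (0.056 − 1.950e-03) = 7.03e-05.

K_a = 7.03e-05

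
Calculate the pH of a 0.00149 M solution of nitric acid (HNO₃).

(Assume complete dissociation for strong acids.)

[H⁺] = 0.00149 M for strong acid. pH = -log[H⁺] = -log(0.00149)

pH = 2.83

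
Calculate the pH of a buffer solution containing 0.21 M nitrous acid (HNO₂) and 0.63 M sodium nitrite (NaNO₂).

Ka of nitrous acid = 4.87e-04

pKa = -log(4.87e-04) = 3.31. pH = pKa + log([A⁻]/[HA]) = 3.31 + log(0.63/0.21)

pH = 3.79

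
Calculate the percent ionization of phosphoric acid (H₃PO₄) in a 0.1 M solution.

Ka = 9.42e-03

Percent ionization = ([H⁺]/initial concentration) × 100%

Using Ka equilibrium: x² + Ka×x - Ka×C = 0. Solving: [H⁺] = 2.6341e-02. Percent = (2.6341e-02/0.1) × 100

Percent ionization = 26.3%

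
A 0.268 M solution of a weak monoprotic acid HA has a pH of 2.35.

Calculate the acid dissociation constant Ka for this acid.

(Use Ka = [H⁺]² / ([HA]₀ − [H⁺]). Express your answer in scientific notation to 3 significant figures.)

[H⁺] = 10^(−pH) = 10^(−2.35) = 4.467e-03 M. For HA ⇌ H⁺ + A⁻, Ka = [H⁺][A⁻]/[HA] = [H⁺]² / ([HA]₀ − [H⁺]) = (4.467e-03)² / (0.268 − 4.467e-03) = 7.57e-05.

K_a = 7.57e-05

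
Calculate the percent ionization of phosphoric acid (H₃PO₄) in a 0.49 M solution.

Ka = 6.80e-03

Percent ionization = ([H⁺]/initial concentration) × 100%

Using Ka equilibrium: x² + Ka×x - Ka×C = 0. Solving: [H⁺] = 5.4424e-02. Percent = (5.4424e-02/0.49) × 100

Percent ionization = 11.1%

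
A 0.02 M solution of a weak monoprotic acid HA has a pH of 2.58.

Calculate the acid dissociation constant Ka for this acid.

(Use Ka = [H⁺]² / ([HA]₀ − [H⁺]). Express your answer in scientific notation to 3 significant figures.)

[H⁺] = 10^(−pH) = 10^(−2.58) = 2.630e-03 M. For HA ⇌ H⁺ + A⁻, Ka = [H⁺][A⁻]/[HA] = [H⁺]² / ([HA]₀ − [H⁺]) = (2.630e-03)² / (0.02 − 2.630e-03) = 3.98e-04.

K_a = 3.98e-04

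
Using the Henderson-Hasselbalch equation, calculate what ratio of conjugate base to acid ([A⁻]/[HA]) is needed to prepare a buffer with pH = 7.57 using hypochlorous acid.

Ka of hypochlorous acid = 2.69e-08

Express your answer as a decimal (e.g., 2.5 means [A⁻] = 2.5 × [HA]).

pKa = -log(2.69e-08) = 7.5702. pH = pKa + log([A⁻]/[HA]), so log([A⁻]/[HA]) = pH − pKa = 7.57 − 7.5702 = -0.0002. [A⁻]/[HA] = 10^(-0.0002) = 0.999

[A⁻]/[HA] = 0.999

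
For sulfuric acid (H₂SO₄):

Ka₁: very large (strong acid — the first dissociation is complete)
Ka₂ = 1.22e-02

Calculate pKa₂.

pKa₂ = -log(Ka₂) = -log(1.22e-02) = 1.91.

pK_{a2} = 1.91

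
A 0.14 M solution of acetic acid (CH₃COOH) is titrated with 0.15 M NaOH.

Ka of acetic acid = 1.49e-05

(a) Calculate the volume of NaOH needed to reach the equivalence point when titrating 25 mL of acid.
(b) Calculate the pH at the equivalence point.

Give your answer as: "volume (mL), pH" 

moles acid = 0.14 × 25/1000 = 0.0035 mol; V_base = moles/0.15 × 1000 = 23.3 mL. At equivalence only the conjugate base is present: [A⁻] = 0.0035/0.048 = 7.2414e-02 M. Kb = Kw/Ka = 6.71e-10; [OH⁻] = √(Kb × [A⁻]) = 6.9714e-06; pOH = 5.16; pH = 14 - pOH = 8.84.

V = 23.3 mL, pH = 8.84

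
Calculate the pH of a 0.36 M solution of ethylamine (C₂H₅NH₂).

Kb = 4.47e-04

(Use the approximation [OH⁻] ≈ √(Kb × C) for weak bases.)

[OH⁻] = √(Kb × C) = √(4.47e-04 × 0.36) = 1.2685e-02. pOH = 1.90, pH = 14 - pOH

pH = 12.10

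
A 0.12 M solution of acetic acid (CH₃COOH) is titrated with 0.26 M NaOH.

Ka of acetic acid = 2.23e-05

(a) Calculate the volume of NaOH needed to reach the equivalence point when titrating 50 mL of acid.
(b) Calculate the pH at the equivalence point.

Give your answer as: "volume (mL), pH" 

moles acid = 0.12 × 50/1000 = 0.006 mol; V_base = moles/0.26 × 1000 = 23.1 mL. At equivalence only the conjugate base is present: [A⁻] = 0.006/0.073 = 8.2105e-02 M. Kb = Kw/Ka = 4.48e-10; [OH⁻] = √(Kb × [A⁻]) = 6.0678e-06; pOH = 5.22; pH = 14 - pOH = 8.78.

V = 23.1 mL, pH = 8.78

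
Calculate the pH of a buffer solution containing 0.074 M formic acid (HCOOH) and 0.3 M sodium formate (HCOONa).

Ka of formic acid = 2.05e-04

pKa = -log(2.05e-04) = 3.69. pH = pKa + log([A⁻]/[HA]) = 3.69 + log(0.3/0.074)

pH = 4.30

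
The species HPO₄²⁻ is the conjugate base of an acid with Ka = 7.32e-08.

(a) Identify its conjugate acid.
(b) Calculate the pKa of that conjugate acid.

(a) The conjugate acid is formed by adding one H⁺ to HPO₄²⁻, giving H₂PO₄⁻. (b) pKa = -log(Ka) = -log(7.32e-08) = 7.14.

Conjugate acid: H₂PO₄⁻; pK_a = 7.14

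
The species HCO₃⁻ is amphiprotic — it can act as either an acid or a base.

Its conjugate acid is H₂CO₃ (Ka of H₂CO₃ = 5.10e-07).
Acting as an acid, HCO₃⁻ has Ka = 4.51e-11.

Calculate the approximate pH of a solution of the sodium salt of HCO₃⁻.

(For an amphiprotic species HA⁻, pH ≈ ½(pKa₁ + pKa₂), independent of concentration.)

pKa₁ = -log(5.10e-07) = 6.29; pKa₂ = -log(4.51e-11) = 10.35. For an amphiprotic species, pH ≈ ½(pKa₁ + pKa₂) = ½(6.29 + 10.35) = 8.32.

pH = 8.32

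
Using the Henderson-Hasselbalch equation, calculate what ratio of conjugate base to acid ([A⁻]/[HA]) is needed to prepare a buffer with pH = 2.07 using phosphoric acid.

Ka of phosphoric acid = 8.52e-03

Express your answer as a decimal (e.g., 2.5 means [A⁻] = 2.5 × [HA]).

pKa = -log(8.52e-03) = 2.0696. pH = pKa + log([A⁻]/[HA]), so log([A⁻]/[HA]) = pH − pKa = 2.07 − 2.0696 = 0.0004. [A⁻]/[HA] = 10^(0.0004) = 1.00

[A⁻]/[HA] = 1.00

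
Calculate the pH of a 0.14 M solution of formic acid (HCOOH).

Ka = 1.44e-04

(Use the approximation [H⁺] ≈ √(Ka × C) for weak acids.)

[H⁺] = √(Ka × C) = √(1.44e-04 × 0.14) = 4.4900e-03. pH = -log(4.4900e-03)

pH = 2.35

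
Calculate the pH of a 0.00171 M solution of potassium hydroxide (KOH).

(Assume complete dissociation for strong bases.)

[OH⁻] = 0.00171 M for strong base. pOH = -log[OH⁻] = 2.77, pH = 14 - pOH

pH = 11.23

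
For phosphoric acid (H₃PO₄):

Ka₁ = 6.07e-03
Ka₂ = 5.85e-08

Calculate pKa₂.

pKa₂ = -log(Ka₂) = -log(5.85e-08) = 7.23.

pK_{a2} = 7.23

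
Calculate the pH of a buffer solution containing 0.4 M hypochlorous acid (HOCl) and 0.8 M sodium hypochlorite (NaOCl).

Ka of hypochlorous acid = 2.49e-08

pKa = -log(2.49e-08) = 7.60. pH = pKa + log([A⁻]/[HA]) = 7.60 + log(0.8/0.4)

pH = 7.90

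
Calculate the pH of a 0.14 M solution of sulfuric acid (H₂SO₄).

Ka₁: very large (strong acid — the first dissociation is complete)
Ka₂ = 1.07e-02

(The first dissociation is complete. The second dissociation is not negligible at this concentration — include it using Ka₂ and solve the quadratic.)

First dissociation is complete: [H⁺]₀ = [HSO₄⁻]₀ = C = 0.14 M. Second dissociation HSO₄⁻ ⇌ H⁺ + SO₄²⁻: let x = [SO₄²⁻]. Ka₂ = (C + x)·x / (C − x) = 1.07e-02 → x² + (C + Ka₂)·x − Ka₂·C = 0 → x² + 0.15070·x − 1.498e-03 = 0. x = (−0.15070 + √(0.15070² + 4 × 1.498e-03)) / 2 = 9.3590e-03 M. [H⁺] = C + x = 0.14 + 9.3590e-03 = 1.4936e-01 M. pH = -log(1.4936e-01) = 0.83.

pH = 0.83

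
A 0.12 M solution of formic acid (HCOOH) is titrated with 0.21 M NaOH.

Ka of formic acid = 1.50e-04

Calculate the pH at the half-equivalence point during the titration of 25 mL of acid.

At half-equivalence [HA] = [A⁻], so Henderson-Hasselbalch gives pH = pKa = -log(1.50e-04) = 3.82.

pH = pKa = 3.82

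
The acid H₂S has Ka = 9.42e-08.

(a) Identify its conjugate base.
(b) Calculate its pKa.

(a) The conjugate base is formed by removing one H⁺ from H₂S, giving HS⁻. (b) pKa = -log(Ka) = -log(9.42e-08) = 7.03.

Conjugate base: HS⁻; pK_a = 7.03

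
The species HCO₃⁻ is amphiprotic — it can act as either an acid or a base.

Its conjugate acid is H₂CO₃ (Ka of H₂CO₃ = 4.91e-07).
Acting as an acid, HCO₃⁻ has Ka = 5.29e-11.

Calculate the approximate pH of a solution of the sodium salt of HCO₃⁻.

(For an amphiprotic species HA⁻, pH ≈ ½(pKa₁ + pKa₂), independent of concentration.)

pKa₁ = -log(4.91e-07) = 6.31; pKa₂ = -log(5.29e-11) = 10.28. For an amphiprotic species, pH ≈ ½(pKa₁ + pKa₂) = ½(6.31 + 10.28) = 8.29.

pH = 8.29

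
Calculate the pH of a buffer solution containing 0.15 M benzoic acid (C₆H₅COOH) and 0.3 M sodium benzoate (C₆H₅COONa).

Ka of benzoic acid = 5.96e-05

pKa = -log(5.96e-05) = 4.22. pH = pKa + log([A⁻]/[HA]) = 4.22 + log(0.3/0.15)

pH = 4.53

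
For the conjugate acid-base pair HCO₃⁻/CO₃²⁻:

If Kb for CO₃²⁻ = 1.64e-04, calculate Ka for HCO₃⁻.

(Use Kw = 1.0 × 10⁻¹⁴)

For a conjugate pair Ka × Kb = Kw, so Ka = Kw/Kb = 1.0 × 10⁻¹⁴ / 1.64e-04 = 6.10e-11.

K_a = 6.10e-11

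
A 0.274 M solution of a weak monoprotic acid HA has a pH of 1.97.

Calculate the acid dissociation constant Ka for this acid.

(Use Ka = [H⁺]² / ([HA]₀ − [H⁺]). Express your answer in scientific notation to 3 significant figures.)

[H⁺] = 10^(−pH) = 10^(−1.97) = 1.072e-02 M. For HA ⇌ H⁺ + A⁻, Ka = [H⁺][A⁻]/[HA] = [H⁺]² / ([HA]₀ − [H⁺]) = (1.072e-02)² / (0.274 − 1.072e-02) = 4.36e-04.

K_a = 4.36e-04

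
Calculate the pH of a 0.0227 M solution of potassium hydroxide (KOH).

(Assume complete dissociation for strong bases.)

[OH⁻] = 0.0227 M for strong base. pOH = -log[OH⁻] = 1.64, pH = 14 - pOH

pH = 12.36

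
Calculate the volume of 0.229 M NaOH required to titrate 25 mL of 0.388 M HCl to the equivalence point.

At equivalence: moles acid = moles base. moles HCl = 0.388 × 25/1000 = 0.0097 mol. V_base = moles / 0.229 × 1000 = 42.4 mL.

V_{base} = 42.4 mL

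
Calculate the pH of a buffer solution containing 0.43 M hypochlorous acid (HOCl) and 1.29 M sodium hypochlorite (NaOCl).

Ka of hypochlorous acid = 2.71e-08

pKa = -log(2.71e-08) = 7.57. pH = pKa + log([A⁻]/[HA]) = 7.57 + log(1.29/0.43)

pH = 8.04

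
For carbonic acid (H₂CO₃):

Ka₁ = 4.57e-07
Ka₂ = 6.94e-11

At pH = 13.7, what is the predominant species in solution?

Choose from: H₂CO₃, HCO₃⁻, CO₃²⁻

pKa₁ = 6.34, pKa₂ = 10.16. For a polyprotic acid the predominant species crosses at each pKa: below pKa_n the protonated form dominates, above it the deprotonated form does. At pH = 13.7, the predominant species is CO₃²⁻.

CO₃²⁻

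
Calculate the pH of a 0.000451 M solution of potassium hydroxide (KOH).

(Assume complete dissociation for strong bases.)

[OH⁻] = 0.000451 M for strong base. pOH = -log[OH⁻] = 3.35, pH = 14 - pOH

pH = 10.65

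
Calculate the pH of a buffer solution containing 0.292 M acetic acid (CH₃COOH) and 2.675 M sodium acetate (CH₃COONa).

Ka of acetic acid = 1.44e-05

pKa = -log(1.44e-05) = 4.84. pH = pKa + log([A⁻]/[HA]) = 4.84 + log(2.675/0.292)

pH = 5.80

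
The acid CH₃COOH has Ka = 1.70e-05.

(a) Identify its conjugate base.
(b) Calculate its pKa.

(a) The conjugate base is formed by removing one H⁺ from CH₃COOH, giving CH₃COO⁻. (b) pKa = -log(Ka) = -log(1.70e-05) = 4.77.

Conjugate base: CH₃COO⁻; pK_a = 4.77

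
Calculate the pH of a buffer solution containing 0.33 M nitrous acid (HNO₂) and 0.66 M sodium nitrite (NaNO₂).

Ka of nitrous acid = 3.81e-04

pKa = -log(3.81e-04) = 3.42. pH = pKa + log([A⁻]/[HA]) = 3.42 + log(0.66/0.33)

pH = 3.72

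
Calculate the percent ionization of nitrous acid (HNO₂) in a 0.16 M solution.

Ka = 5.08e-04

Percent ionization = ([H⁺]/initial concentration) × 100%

Using Ka equilibrium: x² + Ka×x - Ka×C = 0. Solving: [H⁺] = 8.7651e-03. Percent = (8.7651e-03/0.16) × 100

Percent ionization = 5.48%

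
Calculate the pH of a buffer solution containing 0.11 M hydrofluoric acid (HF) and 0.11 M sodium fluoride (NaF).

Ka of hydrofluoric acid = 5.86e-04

pKa = -log(5.86e-04) = 3.23. pH = pKa + log([A⁻]/[HA]) = 3.23 + log(0.11/0.11)

pH = 3.23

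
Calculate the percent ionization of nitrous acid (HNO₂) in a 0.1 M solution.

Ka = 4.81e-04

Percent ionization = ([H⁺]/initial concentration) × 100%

Using Ka equilibrium: x² + Ka×x - Ka×C = 0. Solving: [H⁺] = 6.6991e-03. Percent = (6.6991e-03/0.1) × 100

Percent ionization = 6.7%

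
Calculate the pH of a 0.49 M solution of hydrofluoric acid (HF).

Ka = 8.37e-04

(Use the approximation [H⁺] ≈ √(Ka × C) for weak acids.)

[H⁺] = √(Ka × C) = √(8.37e-04 × 0.49) = 2.0252e-02. pH = -log(2.0252e-02)

pH = 1.69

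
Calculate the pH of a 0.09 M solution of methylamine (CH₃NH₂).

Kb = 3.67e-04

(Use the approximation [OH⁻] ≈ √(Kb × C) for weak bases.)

[OH⁻] = √(Kb × C) = √(3.67e-04 × 0.09) = 5.7472e-03. pOH = 2.24, pH = 14 - pOH

pH = 11.76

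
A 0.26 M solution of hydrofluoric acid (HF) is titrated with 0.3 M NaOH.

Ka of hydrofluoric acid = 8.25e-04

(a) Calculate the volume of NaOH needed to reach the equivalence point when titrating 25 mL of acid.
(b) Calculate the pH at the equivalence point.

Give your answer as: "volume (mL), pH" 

moles acid = 0.26 × 25/1000 = 0.0065 mol; V_base = moles/0.3 × 1000 = 21.7 mL. At equivalence only the conjugate base is present: [A⁻] = 0.0065/0.047 = 1.3929e-01 M. Kb = Kw/Ka = 1.21e-11; [OH⁻] = √(Kb × [A⁻]) = 1.2994e-06; pOH = 5.89; pH = 14 - pOH = 8.11.

V = 21.7 mL, pH = 8.11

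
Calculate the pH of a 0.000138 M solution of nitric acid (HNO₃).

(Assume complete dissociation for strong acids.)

[H⁺] = 0.000138 M for strong acid. pH = -log[H⁺] = -log(0.000138)

pH = 3.86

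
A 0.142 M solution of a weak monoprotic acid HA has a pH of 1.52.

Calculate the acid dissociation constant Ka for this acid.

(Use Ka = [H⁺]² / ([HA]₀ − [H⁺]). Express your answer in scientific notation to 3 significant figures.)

[H⁺] = 10^(−pH) = 10^(−1.52) = 3.020e-02 M. For HA ⇌ H⁺ + A⁻, Ka = [H⁺][A⁻]/[HA] = [H⁺]² / ([HA]₀ − [H⁺]) = (3.020e-02)² / (0.142 − 3.020e-02) = 8.16e-03.

K_a = 8.16e-03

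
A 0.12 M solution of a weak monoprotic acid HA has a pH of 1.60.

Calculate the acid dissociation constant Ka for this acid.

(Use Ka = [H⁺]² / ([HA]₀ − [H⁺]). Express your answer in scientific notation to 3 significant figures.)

[H⁺] = 10^(−pH) = 10^(−1.60) = 2.512e-02 M. For HA ⇌ H⁺ + A⁻, Ka = [H⁺][A⁻]/[HA] = [H⁺]² / ([HA]₀ − [H⁺]) = (2.512e-02)² / (0.12 − 2.512e-02) = 6.65e-03.

K_a = 6.65e-03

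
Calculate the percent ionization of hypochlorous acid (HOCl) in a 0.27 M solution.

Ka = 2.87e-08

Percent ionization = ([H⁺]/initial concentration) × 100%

Using Ka equilibrium: x² + Ka×x - Ka×C = 0. Solving: [H⁺] = 8.8014e-05. Percent = (8.8014e-05/0.27) × 100

Percent ionization = 0.0326%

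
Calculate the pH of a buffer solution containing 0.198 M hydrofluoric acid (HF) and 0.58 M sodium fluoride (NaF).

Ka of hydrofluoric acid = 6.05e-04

pKa = -log(6.05e-04) = 3.22. pH = pKa + log([A⁻]/[HA]) = 3.22 + log(0.58/0.198)

pH = 3.69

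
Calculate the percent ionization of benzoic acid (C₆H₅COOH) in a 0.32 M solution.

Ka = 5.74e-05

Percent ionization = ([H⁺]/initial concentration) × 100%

Using Ka equilibrium: x² + Ka×x - Ka×C = 0. Solving: [H⁺] = 4.2572e-03. Percent = (4.2572e-03/0.32) × 100

Percent ionization = 1.33%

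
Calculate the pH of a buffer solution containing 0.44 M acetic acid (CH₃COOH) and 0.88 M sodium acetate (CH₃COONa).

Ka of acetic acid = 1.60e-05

pKa = -log(1.60e-05) = 4.80. pH = pKa + log([A⁻]/[HA]) = 4.80 + log(0.88/0.44)

pH = 5.10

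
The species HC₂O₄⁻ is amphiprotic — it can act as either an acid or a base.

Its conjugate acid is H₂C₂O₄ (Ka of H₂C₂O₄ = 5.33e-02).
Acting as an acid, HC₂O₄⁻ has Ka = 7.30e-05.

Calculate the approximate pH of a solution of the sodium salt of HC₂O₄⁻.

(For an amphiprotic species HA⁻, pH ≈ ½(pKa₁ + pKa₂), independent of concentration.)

pKa₁ = -log(5.33e-02) = 1.27; pKa₂ = -log(7.30e-05) = 4.14. For an amphiprotic species, pH ≈ ½(pKa₁ + pKa₂) = ½(1.27 + 4.14) = 2.70.

pH = 2.70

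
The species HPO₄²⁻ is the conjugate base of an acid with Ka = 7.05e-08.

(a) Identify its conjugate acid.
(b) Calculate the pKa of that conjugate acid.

(a) The conjugate acid is formed by adding one H⁺ to HPO₄²⁻, giving H₂PO₄⁻. (b) pKa = -log(Ka) = -log(7.05e-08) = 7.15.

Conjugate acid: H₂PO₄⁻; pK_a = 7.15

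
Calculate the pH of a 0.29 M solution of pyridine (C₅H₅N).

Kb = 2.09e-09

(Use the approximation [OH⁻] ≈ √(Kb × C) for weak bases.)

[OH⁻] = √(Kb × C) = √(2.09e-09 × 0.29) = 2.4619e-05. pOH = 4.61, pH = 14 - pOH

pH = 9.39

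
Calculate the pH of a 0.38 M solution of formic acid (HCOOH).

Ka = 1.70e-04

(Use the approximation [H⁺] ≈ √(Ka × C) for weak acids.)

[H⁺] = √(Ka × C) = √(1.70e-04 × 0.38) = 8.0374e-03. pH = -log(8.0374e-03)

pH = 2.09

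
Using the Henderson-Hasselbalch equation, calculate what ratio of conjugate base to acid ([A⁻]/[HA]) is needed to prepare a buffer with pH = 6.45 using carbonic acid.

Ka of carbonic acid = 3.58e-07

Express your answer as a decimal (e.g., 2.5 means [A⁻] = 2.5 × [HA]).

pKa = -log(3.58e-07) = 6.4461. pH = pKa + log([A⁻]/[HA]), so log([A⁻]/[HA]) = pH − pKa = 6.45 − 6.4461 = 0.0039. [A⁻]/[HA] = 10^(0.0039) = 1.01

[A⁻]/[HA] = 1.01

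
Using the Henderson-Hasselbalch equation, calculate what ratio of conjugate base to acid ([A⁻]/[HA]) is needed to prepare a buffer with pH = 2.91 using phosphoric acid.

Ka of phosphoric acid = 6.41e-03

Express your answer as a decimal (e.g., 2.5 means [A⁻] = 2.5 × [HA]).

pKa = -log(6.41e-03) = 2.1931. pH = pKa + log([A⁻]/[HA]), so log([A⁻]/[HA]) = pH − pKa = 2.91 − 2.1931 = 0.7169. [A⁻]/[HA] = 10^(0.7169) = 5.21

[A⁻]/[HA] = 5.21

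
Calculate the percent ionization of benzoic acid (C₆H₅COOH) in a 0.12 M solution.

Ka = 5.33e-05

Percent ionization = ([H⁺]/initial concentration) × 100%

Using Ka equilibrium: x² + Ka×x - Ka×C = 0. Solving: [H⁺] = 2.5025e-03. Percent = (2.5025e-03/0.12) × 100

Percent ionization = 2.09%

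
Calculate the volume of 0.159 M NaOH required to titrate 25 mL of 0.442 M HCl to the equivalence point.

At equivalence: moles acid = moles base. moles HCl = 0.442 × 25/1000 = 0.01105 mol. V_base = moles / 0.159 × 1000 = 69.5 mL.

V_{base} = 69.5 mL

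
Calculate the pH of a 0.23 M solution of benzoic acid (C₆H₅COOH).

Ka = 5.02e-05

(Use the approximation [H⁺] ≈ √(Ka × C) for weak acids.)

[H⁺] = √(Ka × C) = √(5.02e-05 × 0.23) = 3.3979e-03. pH = -log(3.3979e-03)

pH = 2.47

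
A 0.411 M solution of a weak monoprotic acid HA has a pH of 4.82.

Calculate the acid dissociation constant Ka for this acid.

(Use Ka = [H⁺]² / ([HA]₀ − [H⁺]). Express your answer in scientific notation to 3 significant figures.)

[H⁺] = 10^(−pH) = 10^(−4.82) = 1.514e-05 M. For HA ⇌ H⁺ + A⁻, Ka = [H⁺][A⁻]/[HA] = [H⁺]² / ([HA]₀ − [H⁺]) = (1.514e-05)² / (0.411 − 1.514e-05) = 5.57e-10.

K_a = 5.57e-10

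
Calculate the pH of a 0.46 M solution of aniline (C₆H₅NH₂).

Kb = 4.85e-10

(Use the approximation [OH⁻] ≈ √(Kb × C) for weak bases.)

[OH⁻] = √(Kb × C) = √(4.85e-10 × 0.46) = 1.4937e-05. pOH = 4.83, pH = 14 - pOH

pH = 9.17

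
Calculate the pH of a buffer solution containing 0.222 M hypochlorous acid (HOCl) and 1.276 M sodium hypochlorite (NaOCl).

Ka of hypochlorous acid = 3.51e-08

pKa = -log(3.51e-08) = 7.45. pH = pKa + log([A⁻]/[HA]) = 7.45 + log(1.276/0.222)

pH = 8.21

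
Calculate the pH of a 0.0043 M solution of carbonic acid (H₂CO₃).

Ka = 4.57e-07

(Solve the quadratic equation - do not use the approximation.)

x² + Ka×x - Ka×C = 0. Using quadratic formula: [H⁺] = 4.4102e-05

pH = 4.36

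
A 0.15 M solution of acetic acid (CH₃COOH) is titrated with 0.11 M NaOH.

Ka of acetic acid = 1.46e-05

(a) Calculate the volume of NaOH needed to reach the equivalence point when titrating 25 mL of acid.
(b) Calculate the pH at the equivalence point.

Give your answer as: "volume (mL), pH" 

moles acid = 0.15 × 25/1000 = 0.00375 mol; V_base = moles/0.11 × 1000 = 34.1 mL. At equivalence only the conjugate base is present: [A⁻] = 0.00375/0.059 = 6.3462e-02 M. Kb = Kw/Ka = 6.85e-10; [OH⁻] = √(Kb × [A⁻]) = 6.5929e-06; pOH = 5.18; pH = 14 - pOH = 8.82.

V = 34.1 mL, pH = 8.82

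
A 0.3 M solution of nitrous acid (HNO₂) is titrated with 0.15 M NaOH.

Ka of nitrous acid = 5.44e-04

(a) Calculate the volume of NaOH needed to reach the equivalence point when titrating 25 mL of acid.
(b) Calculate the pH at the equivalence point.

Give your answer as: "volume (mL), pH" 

moles acid = 0.3 × 25/1000 = 0.0075 mol; V_base = moles/0.15 × 1000 = 50.0 mL. At equivalence only the conjugate base is present: [A⁻] = 0.0075/0.075 = 1.0000e-01 M. Kb = Kw/Ka = 1.84e-11; [OH⁻] = √(Kb × [A⁻]) = 1.3558e-06; pOH = 5.87; pH = 14 - pOH = 8.13.

V = 50.0 mL, pH = 8.13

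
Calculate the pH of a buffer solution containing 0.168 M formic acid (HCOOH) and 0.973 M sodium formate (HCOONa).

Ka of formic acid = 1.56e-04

pKa = -log(1.56e-04) = 3.81. pH = pKa + log([A⁻]/[HA]) = 3.81 + log(0.973/0.168)

pH = 4.57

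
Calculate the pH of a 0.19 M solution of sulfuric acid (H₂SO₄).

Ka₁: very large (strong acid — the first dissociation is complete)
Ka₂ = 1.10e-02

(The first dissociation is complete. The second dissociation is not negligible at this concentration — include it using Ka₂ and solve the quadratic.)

First dissociation is complete: [H⁺]₀ = [HSO₄⁻]₀ = C = 0.19 M. Second dissociation HSO₄⁻ ⇌ H⁺ + SO₄²⁻: let x = [SO₄²⁻]. Ka₂ = (C + x)·x / (C − x) = 1.10e-02 → x² + (C + Ka₂)·x − Ka₂·C = 0 → x² + 0.20100·x − 2.090e-03 = 0. x = (−0.20100 + √(0.20100² + 4 × 2.090e-03)) / 2 = 9.9095e-03 M. [H⁺] = C + x = 0.19 + 9.9095e-03 = 1.9991e-01 M. pH = -log(1.9991e-01) = 0.70.

pH = 0.70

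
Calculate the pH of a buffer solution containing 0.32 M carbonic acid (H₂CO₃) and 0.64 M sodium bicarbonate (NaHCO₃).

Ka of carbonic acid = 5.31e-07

pKa = -log(5.31e-07) = 6.27. pH = pKa + log([A⁻]/[HA]) = 6.27 + log(0.64/0.32)

pH = 6.58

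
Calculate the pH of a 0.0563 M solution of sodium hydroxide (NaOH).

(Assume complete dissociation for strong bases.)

[OH⁻] = 0.0563 M for strong base. pOH = -log[OH⁻] = 1.25, pH = 14 - pOH

pH = 12.75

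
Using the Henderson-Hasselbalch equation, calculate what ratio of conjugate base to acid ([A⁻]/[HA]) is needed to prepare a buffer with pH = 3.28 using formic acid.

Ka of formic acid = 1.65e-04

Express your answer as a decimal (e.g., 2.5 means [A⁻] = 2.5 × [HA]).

pKa = -log(1.65e-04) = 3.7825. pH = pKa + log([A⁻]/[HA]), so log([A⁻]/[HA]) = pH − pKa = 3.28 − 3.7825 = -0.5025. [A⁻]/[HA] = 10^(-0.5025) = 0.314

[A⁻]/[HA] = 0.314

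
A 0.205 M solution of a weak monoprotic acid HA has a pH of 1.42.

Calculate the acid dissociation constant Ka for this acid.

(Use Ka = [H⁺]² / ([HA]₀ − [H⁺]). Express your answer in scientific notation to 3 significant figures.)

[H⁺] = 10^(−pH) = 10^(−1.42) = 3.802e-02 M. For HA ⇌ H⁺ + A⁻, Ka = [H⁺][A⁻]/[HA] = [H⁺]² / ([HA]₀ − [H⁺]) = (3.802e-02)² / (0.205 − 3.802e-02) = 8.66e-03.

K_a = 8.66e-03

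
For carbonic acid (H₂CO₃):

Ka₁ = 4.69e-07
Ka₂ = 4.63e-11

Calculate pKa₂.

pKa₂ = -log(Ka₂) = -log(4.63e-11) = 10.33.

pK_{a2} = 10.33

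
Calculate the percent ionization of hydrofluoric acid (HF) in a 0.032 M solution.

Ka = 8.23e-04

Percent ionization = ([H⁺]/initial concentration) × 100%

Using Ka equilibrium: x² + Ka×x - Ka×C = 0. Solving: [H⁺] = 4.7368e-03. Percent = (4.7368e-03/0.032) × 100

Percent ionization = 14.8%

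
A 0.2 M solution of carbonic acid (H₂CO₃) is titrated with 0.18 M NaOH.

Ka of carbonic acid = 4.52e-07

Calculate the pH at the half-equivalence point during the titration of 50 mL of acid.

At half-equivalence [HA] = [A⁻], so Henderson-Hasselbalch gives pH = pKa = -log(4.52e-07) = 6.34.

pH = pKa = 6.34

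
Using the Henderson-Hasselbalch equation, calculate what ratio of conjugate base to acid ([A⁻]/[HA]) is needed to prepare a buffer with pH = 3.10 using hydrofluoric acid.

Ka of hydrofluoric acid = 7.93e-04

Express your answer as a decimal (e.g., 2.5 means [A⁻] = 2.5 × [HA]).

pKa = -log(7.93e-04) = 3.1007. pH = pKa + log([A⁻]/[HA]), so log([A⁻]/[HA]) = pH − pKa = 3.10 − 3.1007 = -0.0007. [A⁻]/[HA] = 10^(-0.0007) = 0.998

[A⁻]/[HA] = 0.998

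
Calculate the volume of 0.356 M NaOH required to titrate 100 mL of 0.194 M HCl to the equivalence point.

At equivalence: moles acid = moles base. moles HCl = 0.194 × 100/1000 = 0.0194 mol. V_base = moles / 0.356 × 1000 = 54.5 mL.

V_{base} = 54.5 mL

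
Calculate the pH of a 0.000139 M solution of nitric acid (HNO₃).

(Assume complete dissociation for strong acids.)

[H⁺] = 0.000139 M for strong acid. pH = -log[H⁺] = -log(0.000139)

pH = 3.86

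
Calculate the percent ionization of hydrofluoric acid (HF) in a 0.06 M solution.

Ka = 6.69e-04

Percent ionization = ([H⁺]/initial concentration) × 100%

Using Ka equilibrium: x² + Ka×x - Ka×C = 0. Solving: [H⁺] = 6.0099e-03. Percent = (6.0099e-03/0.06) × 100

Percent ionization = 10%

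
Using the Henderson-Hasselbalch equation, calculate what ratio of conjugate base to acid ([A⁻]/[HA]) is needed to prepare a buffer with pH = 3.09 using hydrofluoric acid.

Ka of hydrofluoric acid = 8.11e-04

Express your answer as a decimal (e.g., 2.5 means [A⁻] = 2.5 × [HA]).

pKa = -log(8.11e-04) = 3.0910. pH = pKa + log([A⁻]/[HA]), so log([A⁻]/[HA]) = pH − pKa = 3.09 − 3.0910 = -0.0010. [A⁻]/[HA] = 10^(-0.0010) = 0.998

[A⁻]/[HA] = 0.998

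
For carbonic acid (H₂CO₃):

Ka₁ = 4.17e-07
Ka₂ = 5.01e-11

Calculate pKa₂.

pKa₂ = -log(Ka₂) = -log(5.01e-11) = 10.30.

pK_{a2} = 10.30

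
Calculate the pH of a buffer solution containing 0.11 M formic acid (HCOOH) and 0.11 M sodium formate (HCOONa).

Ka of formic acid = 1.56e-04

pKa = -log(1.56e-04) = 3.81. pH = pKa + log([A⁻]/[HA]) = 3.81 + log(0.11/0.11)

pH = 3.81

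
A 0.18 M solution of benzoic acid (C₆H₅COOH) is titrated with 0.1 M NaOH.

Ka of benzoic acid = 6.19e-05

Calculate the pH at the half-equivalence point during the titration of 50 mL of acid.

At half-equivalence [HA] = [A⁻], so Henderson-Hasselbalch gives pH = pKa = -log(6.19e-05) = 4.21.

pH = pKa = 4.21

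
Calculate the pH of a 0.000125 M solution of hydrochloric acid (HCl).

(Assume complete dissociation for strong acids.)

[H⁺] = 0.000125 M for strong acid. pH = -log[H⁺] = -log(0.000125)

pH = 3.90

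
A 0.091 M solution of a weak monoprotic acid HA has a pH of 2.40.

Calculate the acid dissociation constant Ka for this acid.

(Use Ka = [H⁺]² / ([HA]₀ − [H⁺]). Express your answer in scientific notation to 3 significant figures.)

[H⁺] = 10^(−pH) = 10^(−2.40) = 3.981e-03 M. For HA ⇌ H⁺ + A⁻, Ka = [H⁺][A⁻]/[HA] = [H⁺]² / ([HA]₀ − [H⁺]) = (3.981e-03)² / (0.091 − 3.981e-03) = 1.82e-04.

K_a = 1.82e-04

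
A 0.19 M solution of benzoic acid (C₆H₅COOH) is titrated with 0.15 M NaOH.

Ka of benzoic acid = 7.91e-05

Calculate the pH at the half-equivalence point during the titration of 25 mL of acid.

At half-equivalence [HA] = [A⁻], so Henderson-Hasselbalch gives pH = pKa = -log(7.91e-05) = 4.10.

pH = pKa = 4.10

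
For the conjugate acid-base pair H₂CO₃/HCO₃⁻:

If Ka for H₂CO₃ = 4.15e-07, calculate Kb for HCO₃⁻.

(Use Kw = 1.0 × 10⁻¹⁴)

For a conjugate pair Ka × Kb = Kw, so Kb = Kw/Ka = 1.0 × 10⁻¹⁴ / 4.15e-07 = 2.41e-08.

K_b = 2.41e-08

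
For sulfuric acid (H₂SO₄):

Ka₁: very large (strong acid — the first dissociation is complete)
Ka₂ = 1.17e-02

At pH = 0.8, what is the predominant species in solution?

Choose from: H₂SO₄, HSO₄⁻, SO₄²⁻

The first dissociation is complete, so H₂SO₄ itself is never the predominant species in water; pKa₂ = -log(1.17e-02) = 1.93. For a polyprotic acid the predominant species crosses at each pKa: below pKa_n the protonated form dominates, above it the deprotonated form does. At pH = 0.8, the predominant species is HSO₄⁻.

HSO₄⁻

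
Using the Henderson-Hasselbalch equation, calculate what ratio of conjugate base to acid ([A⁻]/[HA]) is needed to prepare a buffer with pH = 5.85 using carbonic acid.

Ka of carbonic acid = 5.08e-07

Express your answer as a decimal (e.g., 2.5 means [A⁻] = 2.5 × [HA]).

pKa = -log(5.08e-07) = 6.2941. pH = pKa + log([A⁻]/[HA]), so log([A⁻]/[HA]) = pH − pKa = 5.85 − 6.2941 = -0.4441. [A⁻]/[HA] = 10^(-0.4441) = 0.360

[A⁻]/[HA] = 0.360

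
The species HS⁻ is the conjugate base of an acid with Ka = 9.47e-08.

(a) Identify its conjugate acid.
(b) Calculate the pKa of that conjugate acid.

(a) The conjugate acid is formed by adding one H⁺ to HS⁻, giving H₂S. (b) pKa = -log(Ka) = -log(9.47e-08) = 7.02.

Conjugate acid: H₂S; pK_a = 7.02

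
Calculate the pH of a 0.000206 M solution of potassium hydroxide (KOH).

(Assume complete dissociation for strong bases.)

[OH⁻] = 0.000206 M for strong base. pOH = -log[OH⁻] = 3.69, pH = 14 - pOH

pH = 10.31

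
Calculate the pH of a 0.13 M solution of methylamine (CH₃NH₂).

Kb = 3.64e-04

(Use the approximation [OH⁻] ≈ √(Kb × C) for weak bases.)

[OH⁻] = √(Kb × C) = √(3.64e-04 × 0.13) = 6.8790e-03. pOH = 2.16, pH = 14 - pOH

pH = 11.84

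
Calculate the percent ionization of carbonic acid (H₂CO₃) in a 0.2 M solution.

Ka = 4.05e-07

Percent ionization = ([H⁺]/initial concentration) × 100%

Using Ka equilibrium: x² + Ka×x - Ka×C = 0. Solving: [H⁺] = 2.8440e-04. Percent = (2.8440e-04/0.2) × 100

Percent ionization = 0.142%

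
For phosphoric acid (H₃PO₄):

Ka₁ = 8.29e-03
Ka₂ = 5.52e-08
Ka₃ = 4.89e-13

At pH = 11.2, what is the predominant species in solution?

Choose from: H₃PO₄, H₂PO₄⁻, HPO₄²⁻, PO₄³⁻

pKa₁ = 2.08, pKa₂ = 7.26, pKa₃ = 12.31. For a polyprotic acid the predominant species crosses at each pKa: below pKa_n the protonated form dominates, above it the deprotonated form does. At pH = 11.2, the predominant species is HPO₄²⁻.

HPO₄²⁻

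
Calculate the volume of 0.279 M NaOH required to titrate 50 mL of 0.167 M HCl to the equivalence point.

At equivalence: moles acid = moles base. moles HCl = 0.167 × 50/1000 = 0.00835 mol. V_base = moles / 0.279 × 1000 = 29.9 mL.

V_{base} = 29.9 mL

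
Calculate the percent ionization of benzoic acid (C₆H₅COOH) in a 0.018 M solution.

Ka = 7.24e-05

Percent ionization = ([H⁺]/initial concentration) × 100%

Using Ka equilibrium: x² + Ka×x - Ka×C = 0. Solving: [H⁺] = 1.1060e-03. Percent = (1.1060e-03/0.018) × 100

Percent ionization = 6.14%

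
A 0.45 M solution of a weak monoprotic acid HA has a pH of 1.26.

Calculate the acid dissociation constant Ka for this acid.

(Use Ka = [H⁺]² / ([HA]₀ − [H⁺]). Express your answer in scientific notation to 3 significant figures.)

[H⁺] = 10^(−pH) = 10^(−1.26) = 5.495e-02 M. For HA ⇌ H⁺ + A⁻, Ka = [H⁺][A⁻]/[HA] = [H⁺]² / ([HA]₀ − [H⁺]) = (5.495e-02)² / (0.45 − 5.495e-02) = 7.64e-03.

K_a = 7.64e-03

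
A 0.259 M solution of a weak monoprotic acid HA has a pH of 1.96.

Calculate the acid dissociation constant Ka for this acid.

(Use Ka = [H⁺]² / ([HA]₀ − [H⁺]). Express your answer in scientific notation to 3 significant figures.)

[H⁺] = 10^(−pH) = 10^(−1.96) = 1.096e-02 M. For HA ⇌ H⁺ + A⁻, Ka = [H⁺][A⁻]/[HA] = [H⁺]² / ([HA]₀ − [H⁺]) = (1.096e-02)² / (0.259 − 1.096e-02) = 4.85e-04.

K_a = 4.85e-04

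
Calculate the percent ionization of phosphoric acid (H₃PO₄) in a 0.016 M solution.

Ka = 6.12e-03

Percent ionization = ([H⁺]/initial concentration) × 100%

Using Ka equilibrium: x² + Ka×x - Ka×C = 0. Solving: [H⁺] = 7.2978e-03. Percent = (7.2978e-03/0.016) × 100

Percent ionization = 45.6%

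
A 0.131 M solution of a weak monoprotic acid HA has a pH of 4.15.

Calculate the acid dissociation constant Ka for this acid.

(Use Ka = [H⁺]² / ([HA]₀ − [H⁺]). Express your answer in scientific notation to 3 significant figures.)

[H⁺] = 10^(−pH) = 10^(−4.15) = 7.079e-05 M. For HA ⇌ H⁺ + A⁻, Ka = [H⁺][A⁻]/[HA] = [H⁺]² / ([HA]₀ − [H⁺]) = (7.079e-05)² / (0.131 − 7.079e-05) = 3.83e-08.

K_a = 3.83e-08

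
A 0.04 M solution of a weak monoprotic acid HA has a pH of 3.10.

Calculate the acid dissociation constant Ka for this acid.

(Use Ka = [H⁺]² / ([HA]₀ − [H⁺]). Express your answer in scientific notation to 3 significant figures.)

[H⁺] = 10^(−pH) = 10^(−3.10) = 7.943e-04 M. For HA ⇌ H⁺ + A⁻, Ka = [H⁺][A⁻]/[HA] = [H⁺]² / ([HA]₀ − [H⁺]) = (7.943e-04)² / (0.04 − 7.943e-04) = 1.61e-05.

K_a = 1.61e-05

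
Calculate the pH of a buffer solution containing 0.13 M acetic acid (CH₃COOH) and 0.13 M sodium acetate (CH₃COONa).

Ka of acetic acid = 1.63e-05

pKa = -log(1.63e-05) = 4.79. pH = pKa + log([A⁻]/[HA]) = 4.79 + log(0.13/0.13)

pH = 4.79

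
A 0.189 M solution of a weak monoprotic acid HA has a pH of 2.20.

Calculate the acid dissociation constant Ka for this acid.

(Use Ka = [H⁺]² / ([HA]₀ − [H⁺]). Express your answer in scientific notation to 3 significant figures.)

[H⁺] = 10^(−pH) = 10^(−2.20) = 6.310e-03 M. For HA ⇌ H⁺ + A⁻, Ka = [H⁺][A⁻]/[HA] = [H⁺]² / ([HA]₀ − [H⁺]) = (6.310e-03)² / (0.189 − 6.310e-03) = 2.18e-04.

K_a = 2.18e-04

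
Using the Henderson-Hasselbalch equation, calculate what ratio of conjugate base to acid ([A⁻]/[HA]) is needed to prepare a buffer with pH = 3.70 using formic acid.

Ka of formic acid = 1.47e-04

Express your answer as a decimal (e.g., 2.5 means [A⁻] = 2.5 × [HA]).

pKa = -log(1.47e-04) = 3.8327. pH = pKa + log([A⁻]/[HA]), so log([A⁻]/[HA]) = pH − pKa = 3.70 − 3.8327 = -0.1327. [A⁻]/[HA] = 10^(-0.1327) = 0.737

[A⁻]/[HA] = 0.737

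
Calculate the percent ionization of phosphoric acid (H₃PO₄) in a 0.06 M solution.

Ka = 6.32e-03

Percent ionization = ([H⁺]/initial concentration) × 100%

Using Ka equilibrium: x² + Ka×x - Ka×C = 0. Solving: [H⁺] = 1.6568e-02. Percent = (1.6568e-02/0.06) × 100

Percent ionization = 27.6%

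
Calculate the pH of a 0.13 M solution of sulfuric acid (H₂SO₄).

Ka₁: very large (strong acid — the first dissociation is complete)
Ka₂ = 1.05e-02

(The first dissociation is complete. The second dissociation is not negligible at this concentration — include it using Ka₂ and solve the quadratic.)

First dissociation is complete: [H⁺]₀ = [HSO₄⁻]₀ = C = 0.13 M. Second dissociation HSO₄⁻ ⇌ H⁺ + SO₄²⁻: let x = [SO₄²⁻]. Ka₂ = (C + x)·x / (C − x) = 1.05e-02 → x² + (C + Ka₂)·x − Ka₂·C = 0 → x² + 0.14050·x − 1.365e-03 = 0. x = (−0.14050 + √(0.14050² + 4 × 1.365e-03)) / 2 = 9.1229e-03 M. [H⁺] = C + x = 0.13 + 9.1229e-03 = 1.3912e-01 M. pH = -log(1.3912e-01) = 0.86.

pH = 0.86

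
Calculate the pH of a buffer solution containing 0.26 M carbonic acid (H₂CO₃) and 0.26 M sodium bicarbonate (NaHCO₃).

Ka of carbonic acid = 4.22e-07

pKa = -log(4.22e-07) = 6.37. pH = pKa + log([A⁻]/[HA]) = 6.37 + log(0.26/0.26)

pH = 6.37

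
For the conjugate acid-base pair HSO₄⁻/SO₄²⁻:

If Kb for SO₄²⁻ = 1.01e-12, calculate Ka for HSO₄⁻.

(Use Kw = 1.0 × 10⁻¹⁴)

For a conjugate pair Ka × Kb = Kw, so Ka = Kw/Kb = 1.0 × 10⁻¹⁴ / 1.01e-12 = 9.90e-03.

K_a = 9.90e-03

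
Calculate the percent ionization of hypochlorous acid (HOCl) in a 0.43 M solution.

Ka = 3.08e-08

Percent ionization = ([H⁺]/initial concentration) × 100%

Using Ka equilibrium: x² + Ka×x - Ka×C = 0. Solving: [H⁺] = 1.1507e-04. Percent = (1.1507e-04/0.43) × 100

Percent ionization = 0.0268%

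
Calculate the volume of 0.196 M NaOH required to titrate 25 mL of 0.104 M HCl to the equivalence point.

At equivalence: moles acid = moles base. moles HCl = 0.104 × 25/1000 = 0.0026 mol. V_base = moles / 0.196 × 1000 = 13.3 mL.

V_{base} = 13.3 mL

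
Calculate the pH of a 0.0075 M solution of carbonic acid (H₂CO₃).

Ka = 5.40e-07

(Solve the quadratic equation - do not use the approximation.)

x² + Ka×x - Ka×C = 0. Using quadratic formula: [H⁺] = 6.3370e-05

pH = 4.20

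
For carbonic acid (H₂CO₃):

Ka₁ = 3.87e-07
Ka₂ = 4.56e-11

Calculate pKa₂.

pKa₂ = -log(Ka₂) = -log(4.56e-11) = 10.34.

pK_{a2} = 10.34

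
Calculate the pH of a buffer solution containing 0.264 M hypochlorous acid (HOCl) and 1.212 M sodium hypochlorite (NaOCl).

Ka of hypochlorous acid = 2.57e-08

pKa = -log(2.57e-08) = 7.59. pH = pKa + log([A⁻]/[HA]) = 7.59 + log(1.212/0.264)

pH = 8.25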